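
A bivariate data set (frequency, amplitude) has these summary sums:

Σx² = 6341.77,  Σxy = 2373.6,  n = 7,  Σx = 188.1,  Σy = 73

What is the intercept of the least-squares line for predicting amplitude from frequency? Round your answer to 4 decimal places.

1.8284

Sxx = Σx² − (Σx)²/n = 6341.77 − 5054.515714 = 1287.254286
Sxy = Σxy − (Σx)(Σy)/n = 2373.6 − 1961.614286 = 411.985714
b = Sxy/Sxx = 411.985714/1287.254286 = 0.320050
a = ȳ − b·x̄ = 10.428571 − 0.320050·26.871429 = 1.828371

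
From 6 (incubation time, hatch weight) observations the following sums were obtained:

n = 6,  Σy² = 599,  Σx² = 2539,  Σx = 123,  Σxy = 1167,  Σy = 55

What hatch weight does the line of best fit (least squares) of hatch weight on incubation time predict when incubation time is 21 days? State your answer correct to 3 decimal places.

10.295

Sxx = Σx² − (Σx)²/n = 2539 − 2521.5 = 17.5
Sxy = Σxy − (Σx)(Σy)/n = 1167 − 1127.5 = 39.5
b = Sxy/Sxx = 39.5/17.5 = 2.257143
a = ȳ − b·x̄ = 9.166667 − 2.257143·20.5 = -37.104762
ŷ(21) = a + b·21 = -37.104762 + 2.257143·21 = 10.295238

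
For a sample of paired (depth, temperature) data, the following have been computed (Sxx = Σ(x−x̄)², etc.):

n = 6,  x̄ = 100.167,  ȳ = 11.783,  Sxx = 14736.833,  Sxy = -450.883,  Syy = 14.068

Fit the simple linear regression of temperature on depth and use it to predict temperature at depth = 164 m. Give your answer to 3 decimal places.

9.830

b = Sxy/Sxx = -450.883/14736.833 = -0.030596
a = ȳ − b·x̄ = 11.783 − (-0.030596)·100.167 = 14.847675
ŷ(164) = a + b·164 = 14.847675 + (-0.030596)·164 = 9.829988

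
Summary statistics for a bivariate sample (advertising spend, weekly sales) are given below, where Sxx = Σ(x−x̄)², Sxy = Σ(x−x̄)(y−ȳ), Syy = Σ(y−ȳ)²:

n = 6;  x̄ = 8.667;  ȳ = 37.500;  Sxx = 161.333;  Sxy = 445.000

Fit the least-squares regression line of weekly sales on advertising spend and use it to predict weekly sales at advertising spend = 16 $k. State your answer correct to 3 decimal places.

57.726

b = Sxy/Sxx = 445/161.333 = 2.758270
a = ȳ − b·x̄ = 37.5 − 2.758270·8.667 = 13.594073
ŷ(16) = a + b·16 = 13.594073 + 2.758270·16 = 57.726395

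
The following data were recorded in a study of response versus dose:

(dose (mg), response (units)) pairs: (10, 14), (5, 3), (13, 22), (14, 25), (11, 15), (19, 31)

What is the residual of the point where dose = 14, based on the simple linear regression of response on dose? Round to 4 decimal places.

n = 6, Σx = 72, Σy = 110, Σxy = 1545, Σx² = 972
Sxx = Σx² − (Σx)²/n = 972 − 864 = 108
Sxy = Σxy − (Σx)(Σy)/n = 1545 − 1320 = 225
b = Sxy/Sxx = 225/108 = 2.083333
a = ȳ − b·x̄ = 18.333333 − 2.083333·12 = -6.666667
ŷ(14) = -6.666667 + 2.083333·14 = 22.5
residual = y − ŷ = 25 − 22.5 = 2.5

2.5000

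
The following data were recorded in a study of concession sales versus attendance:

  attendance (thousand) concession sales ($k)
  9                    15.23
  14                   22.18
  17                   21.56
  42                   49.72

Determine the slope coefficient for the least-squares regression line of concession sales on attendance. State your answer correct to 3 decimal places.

n = 4, Σx = 82, Σy = 108.69, Σxy = 2902.35, Σx² = 2330
Sxx = Σx² − (Σx)²/n = 2330 − 1681 = 649
Sxy = Σxy − (Σx)(Σy)/n = 2902.35 − 2228.145 = 674.205
b = Sxy/Sxx = 674.205/649 = 1.038837

1.039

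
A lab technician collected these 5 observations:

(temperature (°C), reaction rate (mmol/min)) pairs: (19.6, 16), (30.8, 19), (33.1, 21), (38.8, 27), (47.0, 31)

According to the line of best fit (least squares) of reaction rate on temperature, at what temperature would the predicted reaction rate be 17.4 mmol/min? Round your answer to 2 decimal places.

n = 5, Σx = 169.3, Σy = 114, Σxy = 4098.5, Σx² = 6142.85
Sxx = Σx² − (Σx)²/n = 6142.85 − 5732.498 = 410.352
Sxy = Σxy − (Σx)(Σy)/n = 4098.5 − 3860.04 = 238.46
b = Sxy/Sxx = 238.46/410.352 = 0.581111
a = ȳ − b·x̄ = 22.8 − 0.581111·33.86 = 3.123587
Set a + b·x = 17.4: x = (17.4 − 3.123587) / 0.581111 = 24.567453

24.57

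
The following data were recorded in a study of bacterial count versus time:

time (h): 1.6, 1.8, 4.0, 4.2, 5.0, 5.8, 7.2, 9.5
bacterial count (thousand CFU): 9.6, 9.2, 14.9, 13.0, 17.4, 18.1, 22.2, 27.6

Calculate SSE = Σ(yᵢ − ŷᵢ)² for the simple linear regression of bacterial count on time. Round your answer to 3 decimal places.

n = 8, Σx = 39.1, Σy = 132, Σxy = 760.14, Σx² = 240.17, Σy² = 2452.78
Sxx = Σx² − (Σx)²/n = 240.17 − 191.10125 = 49.06875
Sxy = Σxy − (Σx)(Σy)/n = 760.14 − 645.15 = 114.99
Syy = Σy² − (Σy)²/n = 2452.78 − 2178 = 274.78
b = Sxy/Sxx = 114.99/49.06875 = 2.343447
SSE = Syy − b·Sxy = 274.78 − 2.343447·114.99 = 5.307065

5.307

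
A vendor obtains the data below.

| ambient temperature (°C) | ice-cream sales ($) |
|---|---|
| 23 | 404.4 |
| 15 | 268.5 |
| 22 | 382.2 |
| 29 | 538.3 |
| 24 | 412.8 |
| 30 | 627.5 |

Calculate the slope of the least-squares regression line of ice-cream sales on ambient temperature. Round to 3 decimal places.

22.544

n = 6, Σx = 143, Σy = 2633.7, Σxy = 66080, Σx² = 3555
Sxx = Σx² − (Σx)²/n = 3555 − 3408.166667 = 146.833333
Sxy = Σxy − (Σx)(Σy)/n = 66080 − 62769.85 = 3310.15
b = Sxy/Sxx = 3310.15/146.833333 = 22.543587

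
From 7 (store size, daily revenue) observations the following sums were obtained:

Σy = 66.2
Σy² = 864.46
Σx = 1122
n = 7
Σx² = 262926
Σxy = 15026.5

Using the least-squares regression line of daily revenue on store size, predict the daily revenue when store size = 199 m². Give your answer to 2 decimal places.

11.51

Sxx = Σx² − (Σx)²/n = 262926 − 179840.571429 = 83085.428571
Sxy = Σxy − (Σx)(Σy)/n = 15026.5 − 10610.914286 = 4415.585714
b = Sxy/Sxx = 4415.585714/83085.428571 = 0.053145
a = ȳ − b·x̄ = 9.457143 − 0.053145·160.285714 = 0.938738
ŷ(199) = a + b·199 = 0.938738 + 0.053145·199 = 11.514619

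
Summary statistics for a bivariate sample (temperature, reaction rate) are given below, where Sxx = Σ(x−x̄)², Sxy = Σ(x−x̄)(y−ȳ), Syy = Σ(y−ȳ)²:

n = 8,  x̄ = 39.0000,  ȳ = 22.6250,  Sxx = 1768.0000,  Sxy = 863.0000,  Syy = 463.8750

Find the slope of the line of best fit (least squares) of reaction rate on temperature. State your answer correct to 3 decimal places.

0.488

b = Sxy/Sxx = 863/1768 = 0.488122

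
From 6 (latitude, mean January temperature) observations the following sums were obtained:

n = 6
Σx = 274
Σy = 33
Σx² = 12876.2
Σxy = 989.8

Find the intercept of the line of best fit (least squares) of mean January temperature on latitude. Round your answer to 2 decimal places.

Sxx = Σx² − (Σx)²/n = 12876.2 − 12512.666667 = 363.533333
Sxy = Σxy − (Σx)(Σy)/n = 989.8 − 1507 = -517.2
b = Sxy/Sxx = -517.2/363.533333 = -1.422703
a = ȳ − b·x̄ = 5.5 − (-1.422703)·45.666667 = 70.470108

70.47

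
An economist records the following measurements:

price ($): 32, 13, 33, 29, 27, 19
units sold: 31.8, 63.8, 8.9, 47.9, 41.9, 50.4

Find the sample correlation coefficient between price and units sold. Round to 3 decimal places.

n = 6, Σx = 153, Σy = 244.7, Σxy = 5618.7, Σx² = 4213, Σy² = 11751.07
Sxx = Σx² − (Σx)²/n = 4213 − 3901.5 = 311.5
Sxy = Σxy − (Σx)(Σy)/n = 5618.7 − 6239.85 = -621.15
Syy = Σy² − (Σy)²/n = 11751.07 − 9979.681667 = 1771.388333
r = Sxy/√(Sxx·Syy) = -621.15/√(551787.465833) = -621.15/742.823980 = -0.836201

-0.836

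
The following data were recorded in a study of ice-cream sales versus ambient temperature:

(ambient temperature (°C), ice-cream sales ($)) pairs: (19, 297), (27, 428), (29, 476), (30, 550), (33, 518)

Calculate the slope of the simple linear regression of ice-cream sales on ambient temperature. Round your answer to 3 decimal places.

n = 5, Σx = 138, Σy = 2269, Σxy = 64597, Σx² = 3920
Sxx = Σx² − (Σx)²/n = 3920 − 3808.8 = 111.2
Sxy = Σxy − (Σx)(Σy)/n = 64597 − 62624.4 = 1972.6
b = Sxy/Sxx = 1972.6/111.2 = 17.739209

17.739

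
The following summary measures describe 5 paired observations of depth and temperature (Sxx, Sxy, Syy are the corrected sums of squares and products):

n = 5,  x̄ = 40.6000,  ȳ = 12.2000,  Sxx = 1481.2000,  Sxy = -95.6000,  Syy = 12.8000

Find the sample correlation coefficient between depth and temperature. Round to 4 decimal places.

-0.6943

r = Sxy/√(Sxx·Syy) = -95.6/√(18959.36) = -95.6/137.692992 = -0.694298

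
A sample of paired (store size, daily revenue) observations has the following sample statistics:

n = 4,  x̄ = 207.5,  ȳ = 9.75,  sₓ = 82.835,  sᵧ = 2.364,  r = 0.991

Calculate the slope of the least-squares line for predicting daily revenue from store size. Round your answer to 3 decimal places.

0.028

b = r · sᵧ/sₓ = 0.991 · 2.364/82.835 = 0.028282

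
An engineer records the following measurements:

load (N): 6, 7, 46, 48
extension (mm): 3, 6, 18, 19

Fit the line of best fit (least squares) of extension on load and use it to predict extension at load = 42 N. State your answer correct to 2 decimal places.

16.79

n = 4, Σx = 107, Σy = 46, Σxy = 1800, Σx² = 4505
Sxx = Σx² − (Σx)²/n = 4505 − 2862.25 = 1642.75
Sxy = Σxy − (Σx)(Σy)/n = 1800 − 1230.5 = 569.5
b = Sxy/Sxx = 569.5/1642.75 = 0.346675
a = ȳ − b·x̄ = 11.5 − 0.346675·26.75 = 2.226450
ŷ(42) = a + b·42 = 2.226450 + 0.346675·42 = 16.786790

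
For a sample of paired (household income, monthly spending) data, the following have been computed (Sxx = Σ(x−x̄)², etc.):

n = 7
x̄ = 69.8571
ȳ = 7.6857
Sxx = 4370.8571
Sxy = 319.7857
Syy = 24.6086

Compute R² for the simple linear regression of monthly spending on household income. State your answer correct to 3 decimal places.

R² = Sxy²/(Sxx·Syy) = (319.7857)²/(4370.8571·24.6086) = 0.950746

0.951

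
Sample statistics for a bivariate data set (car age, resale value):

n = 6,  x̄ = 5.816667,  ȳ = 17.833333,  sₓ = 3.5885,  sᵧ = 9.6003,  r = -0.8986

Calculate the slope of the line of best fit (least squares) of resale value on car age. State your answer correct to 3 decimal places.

b = r · sᵧ/sₓ = -0.8986 · 9.6003/3.5885 = -2.404021

-2.404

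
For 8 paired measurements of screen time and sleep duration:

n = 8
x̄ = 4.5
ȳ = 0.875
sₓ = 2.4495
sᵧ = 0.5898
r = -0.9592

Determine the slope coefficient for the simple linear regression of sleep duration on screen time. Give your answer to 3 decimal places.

b = r · sᵧ/sₓ = -0.9592 · 0.5898/2.4495 = -0.230960

-0.231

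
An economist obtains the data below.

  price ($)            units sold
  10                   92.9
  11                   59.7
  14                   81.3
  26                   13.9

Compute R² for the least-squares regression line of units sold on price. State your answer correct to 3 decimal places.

0.811

n = 4, Σx = 61, Σy = 247.8, Σxy = 3085.3, Σx² = 1093, Σy² = 18997.4
Sxx = Σx² − (Σx)²/n = 1093 − 930.25 = 162.75
Sxy = Σxy − (Σx)(Σy)/n = 3085.3 − 3778.95 = -693.65
Syy = Σy² − (Σy)²/n = 18997.4 − 15351.21 = 3646.19
R² = Sxy²/(Sxx·Syy) = (-693.65)²/(162.75·3646.19) = 0.810813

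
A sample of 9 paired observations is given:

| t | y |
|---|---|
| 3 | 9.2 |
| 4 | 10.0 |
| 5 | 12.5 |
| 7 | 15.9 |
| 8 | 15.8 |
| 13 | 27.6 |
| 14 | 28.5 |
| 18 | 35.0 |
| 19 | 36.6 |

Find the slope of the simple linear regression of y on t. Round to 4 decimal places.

n = 9, Σx = 91, Σy = 191.1, Σxy = 2451, Σx² = 1213
Sxx = Σx² − (Σx)²/n = 1213 − 920.111111 = 292.888889
Sxy = Σxy − (Σx)(Σy)/n = 2451 − 1932.233333 = 518.766667
b = Sxy/Sxx = 518.766667/292.888889 = 1.771206

1.7712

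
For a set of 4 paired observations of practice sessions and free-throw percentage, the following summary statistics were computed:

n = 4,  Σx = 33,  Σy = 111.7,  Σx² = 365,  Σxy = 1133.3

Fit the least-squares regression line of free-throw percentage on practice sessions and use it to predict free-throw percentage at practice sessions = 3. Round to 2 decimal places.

Sxx = Σx² − (Σx)²/n = 365 − 272.25 = 92.75
Sxy = Σxy − (Σx)(Σy)/n = 1133.3 − 921.525 = 211.775
b = Sxy/Sxx = 211.775/92.75 = 2.283288
a = ȳ − b·x̄ = 27.925 − 2.283288·8.25 = 9.087871
ŷ(3) = a + b·3 = 9.087871 + 2.283288·3 = 15.937736

15.94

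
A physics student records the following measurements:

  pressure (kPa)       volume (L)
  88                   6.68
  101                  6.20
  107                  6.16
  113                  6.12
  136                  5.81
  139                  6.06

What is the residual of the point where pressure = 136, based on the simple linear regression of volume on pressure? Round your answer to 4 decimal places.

-0.0960

n = 6, Σx = 684, Σy = 37.03, Σxy = 4197.22, Σx² = 79980
Sxx = Σx² − (Σx)²/n = 79980 − 77976 = 2004
Sxy = Σxy − (Σx)(Σy)/n = 4197.22 − 4221.42 = -24.2
b = Sxy/Sxx = -24.2/2004 = -0.012076
a = ȳ − b·x̄ = 6.171667 − (-0.012076)·114 = 7.548313
ŷ(136) = 7.548313 + (-0.012076)·136 = 5.905998
residual = y − ŷ = 5.81 − 5.905998 = -0.095998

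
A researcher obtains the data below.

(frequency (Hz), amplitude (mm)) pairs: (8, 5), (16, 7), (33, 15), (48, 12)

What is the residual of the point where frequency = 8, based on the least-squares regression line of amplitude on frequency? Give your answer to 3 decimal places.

-0.949

n = 4, Σx = 105, Σy = 39, Σxy = 1223, Σx² = 3713
Sxx = Σx² − (Σx)²/n = 3713 − 2756.25 = 956.75
Sxy = Σxy − (Σx)(Σy)/n = 1223 − 1023.75 = 199.25
b = Sxy/Sxx = 199.25/956.75 = 0.208257
a = ȳ − b·x̄ = 9.75 − 0.208257·26.25 = 4.283251
ŷ(8) = 4.283251 + 0.208257·8 = 5.949308
residual = y − ŷ = 5 − 5.949308 = -0.949308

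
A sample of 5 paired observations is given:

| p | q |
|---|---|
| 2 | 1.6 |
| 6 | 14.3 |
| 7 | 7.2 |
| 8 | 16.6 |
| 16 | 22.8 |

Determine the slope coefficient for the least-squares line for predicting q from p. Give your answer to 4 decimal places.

1.4265

n = 5, Σx = 39, Σy = 62.5, Σxy = 637, Σx² = 409
Sxx = Σx² − (Σx)²/n = 409 − 304.2 = 104.8
Sxy = Σxy − (Σx)(Σy)/n = 637 − 487.5 = 149.5
b = Sxy/Sxx = 149.5/104.8 = 1.426527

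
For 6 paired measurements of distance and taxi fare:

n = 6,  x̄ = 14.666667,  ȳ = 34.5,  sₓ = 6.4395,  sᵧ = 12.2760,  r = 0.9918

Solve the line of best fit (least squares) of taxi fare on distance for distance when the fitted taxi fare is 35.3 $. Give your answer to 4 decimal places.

b = r · sᵧ/sₓ = 0.9918 · 12.276/6.4395 = 1.890727
a = ȳ − b·x̄ = 34.5 − 1.890727·14.666667 = 6.769336
Set a + b·x = 35.3: x = (35.3 − 6.769336) / 1.890727 = 15.089785

15.0898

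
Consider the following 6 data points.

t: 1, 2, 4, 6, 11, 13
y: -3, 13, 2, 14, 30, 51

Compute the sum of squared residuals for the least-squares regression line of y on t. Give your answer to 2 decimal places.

280.62

n = 6, Σx = 37, Σy = 107, Σxy = 1108, Σx² = 347, Σy² = 3879
Sxx = Σx² − (Σx)²/n = 347 − 228.166667 = 118.833333
Sxy = Σxy − (Σx)(Σy)/n = 1108 − 659.833333 = 448.166667
Syy = Σy² − (Σy)²/n = 3879 − 1908.166667 = 1970.833333
b = Sxy/Sxx = 448.166667/118.833333 = 3.771388
SSE = Syy − b·Sxy = 1970.833333 − 3.771388·448.166667 = 280.622721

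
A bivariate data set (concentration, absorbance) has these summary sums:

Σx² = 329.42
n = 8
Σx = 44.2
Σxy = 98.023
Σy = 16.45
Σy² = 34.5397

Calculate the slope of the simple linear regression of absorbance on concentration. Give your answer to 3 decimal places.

Sxx = Σx² − (Σx)²/n = 329.42 − 244.205 = 85.215
Sxy = Σxy − (Σx)(Σy)/n = 98.023 − 90.88625 = 7.13675
b = Sxy/Sxx = 7.13675/85.215 = 0.083750

0.084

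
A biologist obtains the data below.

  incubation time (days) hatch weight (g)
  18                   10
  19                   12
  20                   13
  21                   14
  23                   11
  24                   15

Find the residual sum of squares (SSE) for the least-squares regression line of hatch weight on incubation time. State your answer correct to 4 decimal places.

11.6770

n = 6, Σx = 125, Σy = 75, Σxy = 1575, Σx² = 2631, Σy² = 955
Sxx = Σx² − (Σx)²/n = 2631 − 2604.166667 = 26.833333
Sxy = Σxy − (Σx)(Σy)/n = 1575 − 1562.5 = 12.5
Syy = Σy² − (Σy)²/n = 955 − 937.5 = 17.5
b = Sxy/Sxx = 12.5/26.833333 = 0.465839
SSE = Syy − b·Sxy = 17.5 − 0.465839·12.5 = 11.677019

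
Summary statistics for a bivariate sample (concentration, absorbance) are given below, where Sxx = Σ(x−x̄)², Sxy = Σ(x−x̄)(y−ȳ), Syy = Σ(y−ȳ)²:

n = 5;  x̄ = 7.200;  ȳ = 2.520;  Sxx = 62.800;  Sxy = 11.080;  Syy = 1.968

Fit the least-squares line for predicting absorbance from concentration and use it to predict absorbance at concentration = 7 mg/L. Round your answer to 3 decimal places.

b = Sxy/Sxx = 11.08/62.8 = 0.176433
a = ȳ − b·x̄ = 2.52 − 0.176433·7.2 = 1.249682
ŷ(7) = a + b·7 = 1.249682 + 0.176433·7 = 2.484713

2.485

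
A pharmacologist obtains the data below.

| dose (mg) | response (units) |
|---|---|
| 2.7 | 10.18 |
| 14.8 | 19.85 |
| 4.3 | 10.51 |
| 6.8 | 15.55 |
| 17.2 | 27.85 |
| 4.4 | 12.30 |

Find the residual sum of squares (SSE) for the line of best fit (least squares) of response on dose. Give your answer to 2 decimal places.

n = 6, Σx = 50.2, Σy = 96.24, Σxy = 1005.339, Σx² = 606.26, Σy² = 1776.83
Sxx = Σx² − (Σx)²/n = 606.26 − 420.006667 = 186.253333
Sxy = Σxy − (Σx)(Σy)/n = 1005.339 − 805.208 = 200.131
Syy = Σy² − (Σy)²/n = 1776.83 − 1543.6896 = 233.1404
b = Sxy/Sxx = 200.131/186.253333 = 1.074510
SSE = Syy − b·Sxy = 233.1404 − 1.074510·200.131 = 18.097714

18.10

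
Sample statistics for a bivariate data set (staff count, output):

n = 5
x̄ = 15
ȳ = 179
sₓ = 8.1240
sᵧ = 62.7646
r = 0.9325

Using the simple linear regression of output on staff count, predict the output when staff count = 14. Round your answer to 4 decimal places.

171.7957

b = r · sᵧ/sₓ = 0.9325 · 62.7646/8.124 = 7.204332
a = ȳ − b·x̄ = 179 − 7.204332·15 = 70.935027
ŷ(14) = a + b·14 = 70.935027 + 7.204332·14 = 171.795668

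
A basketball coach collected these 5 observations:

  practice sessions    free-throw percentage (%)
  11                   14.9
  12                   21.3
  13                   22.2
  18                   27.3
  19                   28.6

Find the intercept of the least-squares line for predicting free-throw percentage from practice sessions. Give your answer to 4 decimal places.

n = 5, Σx = 73, Σy = 114.3, Σxy = 1742.9, Σx² = 1119
Sxx = Σx² − (Σx)²/n = 1119 − 1065.8 = 53.2
Sxy = Σxy − (Σx)(Σy)/n = 1742.9 − 1668.78 = 74.12
b = Sxy/Sxx = 74.12/53.2 = 1.393233
a = ȳ − b·x̄ = 22.86 − 1.393233·14.6 = 2.518797

2.5188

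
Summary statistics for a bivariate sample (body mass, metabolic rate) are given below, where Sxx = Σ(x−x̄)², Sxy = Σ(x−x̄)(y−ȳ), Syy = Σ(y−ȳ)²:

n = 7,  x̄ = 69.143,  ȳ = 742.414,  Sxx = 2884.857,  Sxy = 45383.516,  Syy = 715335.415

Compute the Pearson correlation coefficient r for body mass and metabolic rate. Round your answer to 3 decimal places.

0.999

r = Sxy/√(Sxx·Syy) = 45383.516/√(2063640379.310655) = 45383.516/45427.308739 = 0.999036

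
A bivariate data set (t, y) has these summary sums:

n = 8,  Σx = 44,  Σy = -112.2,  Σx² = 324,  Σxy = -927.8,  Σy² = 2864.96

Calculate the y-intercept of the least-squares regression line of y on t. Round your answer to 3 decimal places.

Sxx = Σx² − (Σx)²/n = 324 − 242 = 82
Sxy = Σxy − (Σx)(Σy)/n = -927.8 − (-617.1) = -310.7
b = Sxy/Sxx = -310.7/82 = -3.789024
a = ȳ − b·x̄ = -14.025 − (-3.789024)·5.5 = 6.814634

6.815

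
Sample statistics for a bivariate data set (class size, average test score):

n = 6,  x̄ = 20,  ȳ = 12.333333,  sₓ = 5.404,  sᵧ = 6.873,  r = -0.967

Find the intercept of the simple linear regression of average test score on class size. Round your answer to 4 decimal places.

36.9306

b = r · sᵧ/sₓ = -0.967 · 6.873/5.404 = -1.229865
a = ȳ − b·x̄ = 12.333333 − (-1.229865)·20 = 36.930635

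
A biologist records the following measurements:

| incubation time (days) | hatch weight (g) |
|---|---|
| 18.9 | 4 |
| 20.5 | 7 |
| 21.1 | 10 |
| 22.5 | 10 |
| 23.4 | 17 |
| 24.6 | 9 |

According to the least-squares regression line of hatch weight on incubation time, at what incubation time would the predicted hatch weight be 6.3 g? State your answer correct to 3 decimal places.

n = 6, Σx = 131, Σy = 57, Σxy = 1274.3, Σx² = 2881.64
Sxx = Σx² − (Σx)²/n = 2881.64 − 2860.166667 = 21.473333
Sxy = Σxy − (Σx)(Σy)/n = 1274.3 − 1244.5 = 29.8
b = Sxy/Sxx = 29.8/21.473333 = 1.387768
a = ȳ − b·x̄ = 9.5 − 1.387768·21.833333 = -20.799596
Set a + b·x = 6.3: x = (6.3 − (-20.799596)) / 1.387768 = 19.527472

19.527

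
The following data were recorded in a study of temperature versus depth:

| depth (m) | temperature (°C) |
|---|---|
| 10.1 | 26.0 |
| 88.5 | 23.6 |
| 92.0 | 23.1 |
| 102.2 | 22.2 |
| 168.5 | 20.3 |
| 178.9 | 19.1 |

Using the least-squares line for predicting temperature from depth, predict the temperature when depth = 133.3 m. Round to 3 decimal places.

n = 6, Σx = 640.2, Σy = 134.3, Σxy = 13582.78, Σx² = 87240.56
Sxx = Σx² − (Σx)²/n = 87240.56 − 68309.34 = 18931.22
Sxy = Σxy − (Σx)(Σy)/n = 13582.78 − 14329.81 = -747.03
b = Sxy/Sxx = -747.03/18931.22 = -0.039460
a = ȳ − b·x̄ = 22.383333 − (-0.039460)·106.7 = 26.593738
ŷ(133.3) = a + b·133.3 = 26.593738 + (-0.039460)·133.3 = 21.333692

21.334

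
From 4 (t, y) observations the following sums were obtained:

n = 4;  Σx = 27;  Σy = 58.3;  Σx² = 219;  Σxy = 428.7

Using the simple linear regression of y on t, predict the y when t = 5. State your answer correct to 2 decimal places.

Sxx = Σx² − (Σx)²/n = 219 − 182.25 = 36.75
Sxy = Σxy − (Σx)(Σy)/n = 428.7 − 393.525 = 35.175
b = Sxy/Sxx = 35.175/36.75 = 0.957143
a = ȳ − b·x̄ = 14.575 − 0.957143·6.75 = 8.114286
ŷ(5) = a + b·5 = 8.114286 + 0.957143·5 = 12.9

12.90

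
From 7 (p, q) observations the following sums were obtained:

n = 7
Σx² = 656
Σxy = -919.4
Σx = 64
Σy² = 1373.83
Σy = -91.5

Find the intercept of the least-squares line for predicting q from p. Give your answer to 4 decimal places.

Sxx = Σx² − (Σx)²/n = 656 − 585.142857 = 70.857143
Sxy = Σxy − (Σx)(Σy)/n = -919.4 − (-836.571429) = -82.828571
b = Sxy/Sxx = -82.828571/70.857143 = -1.168952
a = ȳ − b·x̄ = -13.071429 − (-1.168952)·9.142857 = -2.383871

-2.3839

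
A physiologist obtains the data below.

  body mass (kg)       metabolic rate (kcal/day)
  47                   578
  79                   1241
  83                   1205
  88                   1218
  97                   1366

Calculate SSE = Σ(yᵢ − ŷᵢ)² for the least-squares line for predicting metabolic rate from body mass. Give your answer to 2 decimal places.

n = 5, Σx = 394, Σy = 5608, Σxy = 464906, Σx² = 32492, Σy² = 6675670
Sxx = Σx² − (Σx)²/n = 32492 − 31047.2 = 1444.8
Sxy = Σxy − (Σx)(Σy)/n = 464906 − 441910.4 = 22995.6
Syy = Σy² − (Σy)²/n = 6675670 − 6289932.8 = 385737.2
b = Sxy/Sxx = 22995.6/1444.8 = 15.916113
SSE = Syy − b·Sxy = 385737.2 − 15.916113·22995.6 = 19736.632890

19736.63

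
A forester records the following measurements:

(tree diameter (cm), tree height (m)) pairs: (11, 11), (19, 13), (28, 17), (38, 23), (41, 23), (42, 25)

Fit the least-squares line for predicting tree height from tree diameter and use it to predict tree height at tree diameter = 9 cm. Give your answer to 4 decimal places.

9.2152

n = 6, Σx = 179, Σy = 112, Σxy = 3711, Σx² = 6155
Sxx = Σx² − (Σx)²/n = 6155 − 5340.166667 = 814.833333
Sxy = Σxy − (Σx)(Σy)/n = 3711 − 3341.333333 = 369.666667
b = Sxy/Sxx = 369.666667/814.833333 = 0.453672
a = ȳ − b·x̄ = 18.666667 − 0.453672·29.833333 = 5.132133
ŷ(9) = a + b·9 = 5.132133 + 0.453672·9 = 9.215177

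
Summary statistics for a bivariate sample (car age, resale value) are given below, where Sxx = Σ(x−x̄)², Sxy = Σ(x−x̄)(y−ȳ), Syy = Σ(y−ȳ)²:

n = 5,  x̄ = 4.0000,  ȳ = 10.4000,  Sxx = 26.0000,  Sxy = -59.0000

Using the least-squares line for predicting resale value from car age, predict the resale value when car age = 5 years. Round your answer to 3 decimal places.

b = Sxy/Sxx = -59/26 = -2.269231
a = ȳ − b·x̄ = 10.4 − (-2.269231)·4 = 19.476923
ŷ(5) = a + b·5 = 19.476923 + (-2.269231)·5 = 8.130769

8.131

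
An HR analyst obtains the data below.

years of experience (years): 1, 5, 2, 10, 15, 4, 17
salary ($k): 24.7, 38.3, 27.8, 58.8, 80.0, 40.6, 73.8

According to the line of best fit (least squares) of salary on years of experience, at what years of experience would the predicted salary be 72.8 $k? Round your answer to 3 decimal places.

n = 7, Σx = 54, Σy = 344, Σxy = 3476.8, Σx² = 660
Sxx = Σx² − (Σx)²/n = 660 − 416.571429 = 243.428571
Sxy = Σxy − (Σx)(Σy)/n = 3476.8 − 2653.714286 = 823.085714
b = Sxy/Sxx = 823.085714/243.428571 = 3.381221
a = ȳ − b·x̄ = 49.142857 − 3.381221·7.714286 = 23.059155
Set a + b·x = 72.8: x = (72.8 − 23.059155) / 3.381221 = 14.710914

14.711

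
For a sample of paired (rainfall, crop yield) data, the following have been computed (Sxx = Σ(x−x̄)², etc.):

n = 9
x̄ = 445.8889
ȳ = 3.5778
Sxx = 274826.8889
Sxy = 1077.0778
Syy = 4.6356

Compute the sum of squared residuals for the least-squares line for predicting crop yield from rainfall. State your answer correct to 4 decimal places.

b = Sxy/Sxx = 1077.0778/274826.8889 = 0.003919
SSE = Syy − b·Sxy = 4.6356 − 0.003919·1077.0778 = 0.414410

0.4144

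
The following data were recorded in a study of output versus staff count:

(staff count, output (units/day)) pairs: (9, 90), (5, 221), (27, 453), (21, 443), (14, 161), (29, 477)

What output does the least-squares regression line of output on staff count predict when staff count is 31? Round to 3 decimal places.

n = 6, Σx = 105, Σy = 1845, Σxy = 39536, Σx² = 2313
Sxx = Σx² − (Σx)²/n = 2313 − 1837.5 = 475.5
Sxy = Σxy − (Σx)(Σy)/n = 39536 − 32287.5 = 7248.5
b = Sxy/Sxx = 7248.5/475.5 = 15.243954
a = ȳ − b·x̄ = 307.5 − 15.243954·17.5 = 40.730810
ŷ(31) = a + b·31 = 40.730810 + 15.243954·31 = 513.293375

513.293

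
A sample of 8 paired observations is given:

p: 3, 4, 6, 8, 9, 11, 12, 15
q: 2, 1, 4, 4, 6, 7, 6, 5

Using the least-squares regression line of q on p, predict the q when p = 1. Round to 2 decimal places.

n = 8, Σx = 68, Σy = 35, Σxy = 344, Σx² = 696
Sxx = Σx² − (Σx)²/n = 696 − 578 = 118
Sxy = Σxy − (Σx)(Σy)/n = 344 − 297.5 = 46.5
b = Sxy/Sxx = 46.5/118 = 0.394068
a = ȳ − b·x̄ = 4.375 − 0.394068·8.5 = 1.025424
ŷ(1) = a + b·1 = 1.025424 + 0.394068·1 = 1.419492

1.42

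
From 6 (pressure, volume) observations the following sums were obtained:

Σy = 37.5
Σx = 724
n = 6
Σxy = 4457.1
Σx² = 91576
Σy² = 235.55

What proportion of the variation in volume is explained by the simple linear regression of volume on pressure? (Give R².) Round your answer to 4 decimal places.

Sxx = Σx² − (Σx)²/n = 91576 − 87362.666667 = 4213.333333
Sxy = Σxy − (Σx)(Σy)/n = 4457.1 − 4525 = -67.9
Syy = Σy² − (Σy)²/n = 235.55 − 234.375 = 1.175
R² = Sxy²/(Sxx·Syy) = (-67.9)²/(4213.333333·1.175) = 0.931271

0.9313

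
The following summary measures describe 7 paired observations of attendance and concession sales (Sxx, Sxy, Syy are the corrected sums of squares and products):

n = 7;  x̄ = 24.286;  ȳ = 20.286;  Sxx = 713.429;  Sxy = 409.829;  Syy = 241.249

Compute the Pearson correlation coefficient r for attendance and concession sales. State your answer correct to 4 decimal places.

r = Sxy/√(Sxx·Syy) = 409.829/√(172114.032821) = 409.829/414.866283 = 0.987858

0.9879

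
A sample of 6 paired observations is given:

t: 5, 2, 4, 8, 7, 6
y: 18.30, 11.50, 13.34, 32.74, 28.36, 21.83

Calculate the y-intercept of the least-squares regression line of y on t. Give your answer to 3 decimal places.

1.147

n = 6, Σx = 32, Σy = 126.07, Σxy = 759.28, Σx² = 194
Sxx = Σx² − (Σx)²/n = 194 − 170.666667 = 23.333333
Sxy = Σxy − (Σx)(Σy)/n = 759.28 − 672.373333 = 86.906667
b = Sxy/Sxx = 86.906667/23.333333 = 3.724571
a = ȳ − b·x̄ = 21.011667 − 3.724571·5.333333 = 1.147286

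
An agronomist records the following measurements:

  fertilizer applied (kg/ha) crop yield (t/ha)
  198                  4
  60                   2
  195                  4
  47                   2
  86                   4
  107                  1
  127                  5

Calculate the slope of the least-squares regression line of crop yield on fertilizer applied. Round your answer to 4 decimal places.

0.0134

n = 7, Σx = 820, Σy = 22, Σxy = 2872, Σx² = 118012
Sxx = Σx² − (Σx)²/n = 118012 − 96057.142857 = 21954.857143
Sxy = Σxy − (Σx)(Σy)/n = 2872 − 2577.142857 = 294.857143
b = Sxy/Sxx = 294.857143/21954.857143 = 0.013430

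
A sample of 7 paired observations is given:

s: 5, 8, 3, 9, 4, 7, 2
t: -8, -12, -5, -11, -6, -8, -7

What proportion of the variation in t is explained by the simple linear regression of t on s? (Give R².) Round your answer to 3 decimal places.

n = 7, Σx = 38, Σy = -57, Σxy = -344, Σx² = 248, Σy² = 503
Sxx = Σx² − (Σx)²/n = 248 − 206.285714 = 41.714286
Sxy = Σxy − (Σx)(Σy)/n = -344 − (-309.428571) = -34.571429
Syy = Σy² − (Σy)²/n = 503 − 464.142857 = 38.857143
R² = Sxy²/(Sxx·Syy) = (-34.571429)²/(41.714286·38.857143) = 0.737359

0.737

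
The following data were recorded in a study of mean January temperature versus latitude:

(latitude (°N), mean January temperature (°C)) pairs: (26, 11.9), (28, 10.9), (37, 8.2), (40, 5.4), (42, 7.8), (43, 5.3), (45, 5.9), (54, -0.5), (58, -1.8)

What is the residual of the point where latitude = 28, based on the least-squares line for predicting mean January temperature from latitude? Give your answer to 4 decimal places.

n = 9, Σx = 373, Σy = 53.1, Σxy = 1823.6, Σx² = 16347
Sxx = Σx² − (Σx)²/n = 16347 − 15458.777778 = 888.222222
Sxy = Σxy − (Σx)(Σy)/n = 1823.6 − 2200.7 = -377.1
b = Sxy/Sxx = -377.1/888.222222 = -0.424556
a = ȳ − b·x̄ = 5.9 − (-0.424556)·41.444444 = 23.495484
ŷ(28) = 23.495484 + (-0.424556)·28 = 11.607918
residual = y − ŷ = 10.9 − 11.607918 = -0.707918

-0.7079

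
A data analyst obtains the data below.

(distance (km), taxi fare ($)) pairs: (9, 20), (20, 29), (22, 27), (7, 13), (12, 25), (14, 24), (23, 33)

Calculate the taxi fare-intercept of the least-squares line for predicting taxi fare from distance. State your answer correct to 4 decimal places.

10.4579

n = 7, Σx = 107, Σy = 171, Σxy = 2840, Σx² = 1883
Sxx = Σx² − (Σx)²/n = 1883 − 1635.571429 = 247.428571
Sxy = Σxy − (Σx)(Σy)/n = 2840 − 2613.857143 = 226.142857
b = Sxy/Sxx = 226.142857/247.428571 = 0.913972
a = ȳ − b·x̄ = 24.428571 − 0.913972·15.285714 = 10.457852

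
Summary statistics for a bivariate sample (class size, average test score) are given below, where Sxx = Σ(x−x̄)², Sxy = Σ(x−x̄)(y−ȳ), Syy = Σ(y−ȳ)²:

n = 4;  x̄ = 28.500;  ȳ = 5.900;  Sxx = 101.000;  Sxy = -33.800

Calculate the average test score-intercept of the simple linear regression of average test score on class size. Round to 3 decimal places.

b = Sxy/Sxx = -33.8/101 = -0.334653
a = ȳ − b·x̄ = 5.9 − (-0.334653)·28.5 = 15.437624

15.438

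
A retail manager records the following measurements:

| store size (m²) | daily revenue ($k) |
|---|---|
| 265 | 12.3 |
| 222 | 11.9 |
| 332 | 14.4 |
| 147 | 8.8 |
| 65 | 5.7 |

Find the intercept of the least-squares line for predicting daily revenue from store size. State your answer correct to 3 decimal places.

n = 5, Σx = 1031, Σy = 53.1, Σxy = 12346.2, Σx² = 255567
Sxx = Σx² − (Σx)²/n = 255567 − 212592.2 = 42974.8
Sxy = Σxy − (Σx)(Σy)/n = 12346.2 − 10949.22 = 1396.98
b = Sxy/Sxx = 1396.98/42974.8 = 0.032507
a = ȳ − b·x̄ = 10.62 − 0.032507·206.2 = 3.917065

3.917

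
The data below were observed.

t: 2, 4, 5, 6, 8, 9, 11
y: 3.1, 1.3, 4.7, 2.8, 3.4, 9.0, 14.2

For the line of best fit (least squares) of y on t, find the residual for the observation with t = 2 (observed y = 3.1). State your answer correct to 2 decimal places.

2.86

n = 7, Σx = 45, Σy = 38.5, Σxy = 316.1, Σx² = 347
Sxx = Σx² − (Σx)²/n = 347 − 289.285714 = 57.714286
Sxy = Σxy − (Σx)(Σy)/n = 316.1 − 247.5 = 68.6
b = Sxy/Sxx = 68.6/57.714286 = 1.188614
a = ȳ − b·x̄ = 5.5 − 1.188614·6.428571 = -2.141089
ŷ(2) = -2.141089 + 1.188614·2 = 0.236139
residual = y − ŷ = 3.1 − 0.236139 = 2.863861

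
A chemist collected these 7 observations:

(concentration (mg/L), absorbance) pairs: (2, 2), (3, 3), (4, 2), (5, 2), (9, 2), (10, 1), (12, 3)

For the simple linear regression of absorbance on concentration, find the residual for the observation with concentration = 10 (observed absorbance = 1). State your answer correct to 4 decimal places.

n = 7, Σx = 45, Σy = 15, Σxy = 95, Σx² = 379
Sxx = Σx² − (Σx)²/n = 379 − 289.285714 = 89.714286
Sxy = Σxy − (Σx)(Σy)/n = 95 − 96.428571 = -1.428571
b = Sxy/Sxx = -1.428571/89.714286 = -0.015924
a = ȳ − b·x̄ = 2.142857 − (-0.015924)·6.428571 = 2.245223
ŷ(10) = 2.245223 + (-0.015924)·10 = 2.085987
residual = y − ŷ = 1 − 2.085987 = -1.085987

-1.0860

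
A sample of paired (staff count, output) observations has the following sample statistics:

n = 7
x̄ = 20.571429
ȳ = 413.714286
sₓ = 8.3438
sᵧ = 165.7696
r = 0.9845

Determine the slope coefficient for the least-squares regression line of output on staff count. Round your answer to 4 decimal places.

b = r · sᵧ/sₓ = 0.9845 · 165.7696/8.3438 = 19.559454

19.5595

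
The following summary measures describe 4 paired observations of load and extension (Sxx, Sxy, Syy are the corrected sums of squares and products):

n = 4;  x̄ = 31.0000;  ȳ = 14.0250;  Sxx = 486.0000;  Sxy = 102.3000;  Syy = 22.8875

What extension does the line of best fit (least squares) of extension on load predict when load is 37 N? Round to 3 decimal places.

b = Sxy/Sxx = 102.3/486 = 0.210494
a = ȳ − b·x̄ = 14.025 − 0.210494·31 = 7.499691
ŷ(37) = a + b·37 = 7.499691 + 0.210494·37 = 15.287963

15.288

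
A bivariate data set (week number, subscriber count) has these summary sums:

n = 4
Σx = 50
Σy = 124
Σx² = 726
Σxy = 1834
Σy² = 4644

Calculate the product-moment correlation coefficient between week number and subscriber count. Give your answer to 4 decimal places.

0.9991

Sxx = Σx² − (Σx)²/n = 726 − 625 = 101
Sxy = Σxy − (Σx)(Σy)/n = 1834 − 1550 = 284
Syy = Σy² − (Σy)²/n = 4644 − 3844 = 800
r = Sxy/√(Sxx·Syy) = 284/√(80800) = 284/284.253408 = 0.999109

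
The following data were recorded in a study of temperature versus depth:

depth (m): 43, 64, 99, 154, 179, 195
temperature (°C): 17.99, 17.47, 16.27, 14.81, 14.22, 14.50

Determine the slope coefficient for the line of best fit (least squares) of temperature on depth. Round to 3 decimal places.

n = 6, Σx = 734, Σy = 95.26, Σxy = 11156, Σx² = 109528
Sxx = Σx² − (Σx)²/n = 109528 − 89792.666667 = 19735.333333
Sxy = Σxy − (Σx)(Σy)/n = 11156 − 11653.473333 = -497.473333
b = Sxy/Sxx = -497.473333/19735.333333 = -0.025207

-0.025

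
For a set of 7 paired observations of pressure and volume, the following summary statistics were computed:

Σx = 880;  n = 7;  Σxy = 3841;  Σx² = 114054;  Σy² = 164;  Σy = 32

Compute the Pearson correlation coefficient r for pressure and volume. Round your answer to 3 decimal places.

Sxx = Σx² − (Σx)²/n = 114054 − 110628.571429 = 3425.428571
Sxy = Σxy − (Σx)(Σy)/n = 3841 − 4022.857143 = -181.857143
Syy = Σy² − (Σy)²/n = 164 − 146.285714 = 17.714286
r = Sxy/√(Sxx·Syy) = -181.857143/√(60679.020408) = -181.857143/246.331119 = -0.738263

-0.738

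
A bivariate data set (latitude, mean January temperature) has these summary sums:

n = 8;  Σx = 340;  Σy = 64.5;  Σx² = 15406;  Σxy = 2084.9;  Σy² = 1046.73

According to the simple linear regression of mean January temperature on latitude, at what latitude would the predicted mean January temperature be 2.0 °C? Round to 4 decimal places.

51.3303

Sxx = Σx² − (Σx)²/n = 15406 − 14450 = 956
Sxy = Σxy − (Σx)(Σy)/n = 2084.9 − 2741.25 = -656.35
b = Sxy/Sxx = -656.35/956 = -0.686559
a = ȳ − b·x̄ = 8.0625 − (-0.686559)·42.5 = 37.241240
Set a + b·x = 2.0: x = (2.0 − 37.241240) / (-0.686559) = 51.330273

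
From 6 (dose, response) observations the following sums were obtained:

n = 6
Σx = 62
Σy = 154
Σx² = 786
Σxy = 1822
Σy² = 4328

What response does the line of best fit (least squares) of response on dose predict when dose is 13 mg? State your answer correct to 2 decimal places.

Sxx = Σx² − (Σx)²/n = 786 − 640.666667 = 145.333333
Sxy = Σxy − (Σx)(Σy)/n = 1822 − 1591.333333 = 230.666667
b = Sxy/Sxx = 230.666667/145.333333 = 1.587156
a = ȳ − b·x̄ = 25.666667 − 1.587156·10.333333 = 9.266055
ŷ(13) = a + b·13 = 9.266055 + 1.587156·13 = 29.899083

29.90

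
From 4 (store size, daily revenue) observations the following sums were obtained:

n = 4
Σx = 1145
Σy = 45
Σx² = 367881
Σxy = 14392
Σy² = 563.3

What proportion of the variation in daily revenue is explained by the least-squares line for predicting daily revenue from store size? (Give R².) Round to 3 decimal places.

0.997

Sxx = Σx² − (Σx)²/n = 367881 − 327756.25 = 40124.75
Sxy = Σxy − (Σx)(Σy)/n = 14392 − 12881.25 = 1510.75
Syy = Σy² − (Σy)²/n = 563.3 − 506.25 = 57.05
R² = Sxy²/(Sxx·Syy) = (1510.75)²/(40124.75·57.05) = 0.997051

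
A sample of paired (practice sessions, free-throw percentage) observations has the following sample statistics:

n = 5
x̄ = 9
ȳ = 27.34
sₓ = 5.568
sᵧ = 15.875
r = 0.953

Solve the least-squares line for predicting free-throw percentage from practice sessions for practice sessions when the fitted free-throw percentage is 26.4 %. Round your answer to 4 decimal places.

b = r · sᵧ/sₓ = 0.953 · 15.875/5.568 = 2.717111
a = ȳ − b·x̄ = 27.34 − 2.717111·9 = 2.885999
Set a + b·x = 26.4: x = (26.4 − 2.885999) / 2.717111 = 8.654044

8.6540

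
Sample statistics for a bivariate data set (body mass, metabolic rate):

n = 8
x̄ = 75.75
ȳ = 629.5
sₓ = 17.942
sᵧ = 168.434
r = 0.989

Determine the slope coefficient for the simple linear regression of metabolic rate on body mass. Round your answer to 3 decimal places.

b = r · sᵧ/sₓ = 0.989 · 168.434/17.942 = 9.284429

9.284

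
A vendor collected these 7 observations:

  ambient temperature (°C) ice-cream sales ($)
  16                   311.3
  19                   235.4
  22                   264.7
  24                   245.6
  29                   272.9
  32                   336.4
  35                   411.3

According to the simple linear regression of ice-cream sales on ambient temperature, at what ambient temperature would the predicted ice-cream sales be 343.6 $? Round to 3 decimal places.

33.252

n = 7, Σx = 177, Σy = 2077.6, Σxy = 54245.6, Σx² = 4767
Sxx = Σx² − (Σx)²/n = 4767 − 4475.571429 = 291.428571
Sxy = Σxy − (Σx)(Σy)/n = 54245.6 − 52533.6 = 1712
b = Sxy/Sxx = 1712/291.428571 = 5.874510
a = ȳ − b·x̄ = 296.8 − 5.874510·25.285714 = 148.258824
Set a + b·x = 343.6: x = (343.6 − 148.258824) / 5.874510 = 33.252336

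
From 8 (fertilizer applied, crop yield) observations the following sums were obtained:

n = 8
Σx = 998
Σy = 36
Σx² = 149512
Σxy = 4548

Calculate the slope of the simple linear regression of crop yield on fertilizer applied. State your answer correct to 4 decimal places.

Sxx = Σx² − (Σx)²/n = 149512 − 124500.5 = 25011.5
Sxy = Σxy − (Σx)(Σy)/n = 4548 − 4491 = 57
b = Sxy/Sxx = 57/25011.5 = 0.002279

0.0023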